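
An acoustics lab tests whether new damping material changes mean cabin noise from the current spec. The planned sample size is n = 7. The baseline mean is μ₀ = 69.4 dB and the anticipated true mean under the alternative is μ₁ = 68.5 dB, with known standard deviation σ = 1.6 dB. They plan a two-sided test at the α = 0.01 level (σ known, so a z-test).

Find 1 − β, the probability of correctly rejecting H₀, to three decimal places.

Standardized effect: d = |μ₁ − μ₀| / σ = |68.5 − 69.4| / 1.6 = 0.5625
Noncentrality parameter: δ = d·√n = 0.5625 × √7 = 1.4882
Critical value for a two-sided test at α = 0.01: z_{α/2} = 2.576.
Power = Φ(δ − 2.576) + Φ(−δ − 2.576) = Φ(-1.088) + Φ(-4.064) = 0.1384 + 0.0000 = 0.1384.

Power ≈ 0.138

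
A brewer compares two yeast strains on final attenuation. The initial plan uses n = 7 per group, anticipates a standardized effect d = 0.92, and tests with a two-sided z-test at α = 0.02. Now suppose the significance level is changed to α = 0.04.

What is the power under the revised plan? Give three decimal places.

Power ≈ 0.370

δ = d·√(n/2) = 0.92 × √(7/2) = 1.7212 (unchanged). New critical value: z_{0.02} = 2.054.
Revised power = Φ(δ − 2.054) + Φ(−δ − 2.054) = Φ(-0.333) + Φ(-3.775) = 0.3697 + 0.0001 = 0.3698.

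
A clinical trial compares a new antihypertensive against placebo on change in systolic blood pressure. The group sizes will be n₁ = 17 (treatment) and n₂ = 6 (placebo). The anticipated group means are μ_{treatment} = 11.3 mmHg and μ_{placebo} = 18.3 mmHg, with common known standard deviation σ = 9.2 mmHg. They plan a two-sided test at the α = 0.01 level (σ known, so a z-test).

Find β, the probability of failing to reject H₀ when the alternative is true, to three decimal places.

β ≈ 0.835

Standardized effect: d = |μ_{treatment} − μ_{placebo}| / σ = |11.3 − 18.3| / 9.2 = 0.7609
Noncentrality parameter: δ = d / √(1/n₁ + 1/n₂) = 0.7609 / √(1/17 + 1/6) = 1.6023
Two-sided α = 0.01 → critical value z_{0.005} = 2.576.
Power = Φ(δ − 2.576) + Φ(−δ − 2.576) = Φ(-0.974) + Φ(-4.178) = 0.1651 + 0.0000 = 0.1652.
Type II error: β = 1 − power = 1 − 0.1652 = 0.8348.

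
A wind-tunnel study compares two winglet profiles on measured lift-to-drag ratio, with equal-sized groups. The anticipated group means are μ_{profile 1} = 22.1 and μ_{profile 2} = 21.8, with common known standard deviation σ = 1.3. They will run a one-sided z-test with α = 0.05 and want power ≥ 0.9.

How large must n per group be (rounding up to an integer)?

n = 322 per group

Standardized effect: d = |μ_{profile 1} − μ_{profile 2}| / σ = |22.1 − 21.8| / 1.3 = 0.2308
For power 0.9 need Φ(δ − z_{0.05}) = 0.9, so δ = z_{0.05} + z_{0.10} = 1.645 + 1.282 = 2.926.
δ = d·√(n/2) ⇒ n = 2(δ/d)² = 2 × (2.926 / 0.2308)² = 321.62.
Round up to the next whole unit.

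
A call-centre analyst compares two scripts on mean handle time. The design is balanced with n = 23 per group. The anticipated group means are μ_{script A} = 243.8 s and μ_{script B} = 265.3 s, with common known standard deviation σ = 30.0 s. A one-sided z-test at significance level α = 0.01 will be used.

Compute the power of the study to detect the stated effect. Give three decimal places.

Power ≈ 0.541

Standardized effect: d = |μ_{script A} − μ_{script B}| / σ = |243.8 − 265.3| / 30.0 = 0.7167
Noncentrality parameter: δ = d·√(n/2) = 0.7167 × √(23/2) = 2.4303
One-sided α = 0.01 → critical value z_{0.01} = 2.326.
Power = Φ(δ − 2.326) = Φ(0.104) = 0.5414.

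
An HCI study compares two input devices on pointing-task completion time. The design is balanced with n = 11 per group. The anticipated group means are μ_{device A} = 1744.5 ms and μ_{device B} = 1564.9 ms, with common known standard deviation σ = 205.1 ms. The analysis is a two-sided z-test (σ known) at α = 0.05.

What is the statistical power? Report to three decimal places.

Standardized effect: d = |μ_{device A} − μ_{device B}| / σ = |1744.5 − 1564.9| / 205.1 = 0.8757
Noncentrality parameter: δ = d·√(n/2) = 0.8757 × √(11/2) = 2.0536
Two-sided α = 0.05 → critical value z_{0.025} = 1.960.
Power = Φ(δ − 1.960) + Φ(−δ − 1.960) = Φ(0.094) + Φ(-4.014) = 0.5373 + 0.0000 = 0.5373.

Power ≈ 0.537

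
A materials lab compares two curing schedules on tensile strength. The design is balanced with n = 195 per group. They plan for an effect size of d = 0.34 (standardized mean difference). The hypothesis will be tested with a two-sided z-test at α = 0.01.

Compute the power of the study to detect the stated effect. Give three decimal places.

Noncentrality parameter: δ = d·√(n/2) = 0.34 × √(195/2) = 3.3572
Critical value for a two-sided test at α = 0.01: z_{α/2} = 2.576.
Power = Φ(δ − 2.576) + Φ(−δ − 2.576) = Φ(0.781) + Φ(-5.933) = 0.7827 + 0.0000 = 0.7827.

Power ≈ 0.783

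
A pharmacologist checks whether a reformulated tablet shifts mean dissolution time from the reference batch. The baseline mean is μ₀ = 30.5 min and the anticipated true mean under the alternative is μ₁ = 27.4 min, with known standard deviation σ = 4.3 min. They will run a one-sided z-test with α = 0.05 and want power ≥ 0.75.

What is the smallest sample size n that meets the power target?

n = 11

Standardized effect: d = |μ₁ − μ₀| / σ = |27.4 − 30.5| / 4.3 = 0.7209
Set Φ(δ − 1.645) = 0.75; then δ − 1.645 = Φ⁻¹(0.75) = 0.674, giving δ = 2.319.
δ = d·√n ⇒ n = (δ/d)² = (2.319 / 0.7209)² = 10.35.
Round up to the next whole unit.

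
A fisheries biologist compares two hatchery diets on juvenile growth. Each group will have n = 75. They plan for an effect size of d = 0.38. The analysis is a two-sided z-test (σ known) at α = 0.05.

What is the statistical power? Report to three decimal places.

Power ≈ 0.643

Noncentrality parameter: δ = d·√(n/2) = 0.38 × √(75/2) = 2.3270
Two-sided α = 0.05 → critical value z_{0.025} = 1.960.
Power = Φ(δ − 1.960) + Φ(−δ − 1.960) = Φ(0.367) + Φ(-4.287) = 0.6432 + 0.0000 = 0.6432.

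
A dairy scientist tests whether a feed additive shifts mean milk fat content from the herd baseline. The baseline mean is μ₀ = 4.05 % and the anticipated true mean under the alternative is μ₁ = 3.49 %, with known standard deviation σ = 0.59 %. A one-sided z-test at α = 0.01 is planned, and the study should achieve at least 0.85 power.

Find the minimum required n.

n = 13

Standardized effect: d = |μ₁ − μ₀| / σ = |3.49 − 4.05| / 0.59 = 0.9492
For power 0.85 need Φ(δ − z_{0.01}) = 0.85, so δ = z_{0.01} + z_{0.15} = 2.326 + 1.036 = 3.363.
δ = d·√n ⇒ n = (δ/d)² = (3.363 / 0.9492)² = 12.55.
Round up to the next whole unit.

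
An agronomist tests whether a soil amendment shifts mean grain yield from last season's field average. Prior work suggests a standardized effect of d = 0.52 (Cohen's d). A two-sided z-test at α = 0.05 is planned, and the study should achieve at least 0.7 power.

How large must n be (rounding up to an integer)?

Set Φ(δ − 1.960) = 0.7; then δ − 1.960 = Φ⁻¹(0.7) = 0.524, giving δ = 2.484.
(Ignoring the negligible lower-tail rejection probability gives the usual closed-form inversion.)
δ = d·√n ⇒ n = (δ/d)² = (2.484 / 0.52)² = 22.83.
Round up to the next whole unit.

n = 23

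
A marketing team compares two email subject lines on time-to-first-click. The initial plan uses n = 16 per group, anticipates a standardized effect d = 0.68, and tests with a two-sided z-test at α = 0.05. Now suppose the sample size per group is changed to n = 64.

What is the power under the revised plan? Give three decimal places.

Power ≈ 0.970

With n = 64 per group: δ = d·√(n/2) = 0.68 × √(64/2) = 3.8467. Critical value z_{0.025} = 1.960.
Revised power = Φ(δ − 1.960) + Φ(−δ − 1.960) = Φ(1.887) + Φ(-5.807) = 0.9704 + 0.0000 = 0.9704.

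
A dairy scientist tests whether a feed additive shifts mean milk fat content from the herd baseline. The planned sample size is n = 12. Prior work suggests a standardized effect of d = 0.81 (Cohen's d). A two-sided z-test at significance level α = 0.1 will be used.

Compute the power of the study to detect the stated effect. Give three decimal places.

Power ≈ 0.877

Noncentrality parameter: δ = d·√n = 0.81 × √12 = 2.8059
Two-sided α = 0.1 → critical value z_{0.05} = 1.645.
Power = Φ(δ − 1.645) + Φ(−δ − 1.645) = Φ(1.161) + Φ(-4.451) = 0.8772 + 0.0000 = 0.8772.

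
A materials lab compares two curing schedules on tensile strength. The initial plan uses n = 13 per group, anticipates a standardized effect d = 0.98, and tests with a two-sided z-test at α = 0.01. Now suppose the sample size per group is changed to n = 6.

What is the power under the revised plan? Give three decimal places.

Power ≈ 0.190

With n = 6 per group: δ = d·√(n/2) = 0.98 × √(6/2) = 1.6974. Critical value z_{0.005} = 2.576.
Revised power = Φ(δ − 2.576) + Φ(−δ − 2.576) = Φ(-0.878) + Φ(-4.273) = 0.1899 + 0.0000 = 0.1899.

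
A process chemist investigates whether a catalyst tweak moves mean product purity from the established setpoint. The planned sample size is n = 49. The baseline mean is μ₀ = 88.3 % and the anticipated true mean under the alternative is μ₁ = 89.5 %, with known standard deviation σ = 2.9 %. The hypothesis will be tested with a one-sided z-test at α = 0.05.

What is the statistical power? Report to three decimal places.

Standardized effect: d = |μ₁ − μ₀| / σ = |89.5 − 88.3| / 2.9 = 0.4138
Noncentrality parameter: δ = d·√n = 0.4138 × √49 = 2.8966
Critical value for a one-sided test at α = 0.05: z_α = 1.645.
Power = Φ(δ − 1.645) = Φ(1.252) = 0.8947.

Power ≈ 0.895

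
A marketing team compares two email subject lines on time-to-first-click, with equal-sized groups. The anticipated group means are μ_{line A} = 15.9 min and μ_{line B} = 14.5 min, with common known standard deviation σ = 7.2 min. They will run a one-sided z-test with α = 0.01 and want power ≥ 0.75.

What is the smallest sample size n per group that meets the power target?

n = 477 per group

Standardized effect: d = |μ_{line A} − μ_{line B}| / σ = |15.9 − 14.5| / 7.2 = 0.1944
For power 0.75 need Φ(δ − z_{0.01}) = 0.75, so δ = z_{0.01} + z_{0.25} = 2.326 + 0.674 = 3.001.
δ = d·√(n/2) ⇒ n = 2(δ/d)² = 2 × (3.001 / 0.1944)² = 476.35.
Rounding up, n = 477 per group.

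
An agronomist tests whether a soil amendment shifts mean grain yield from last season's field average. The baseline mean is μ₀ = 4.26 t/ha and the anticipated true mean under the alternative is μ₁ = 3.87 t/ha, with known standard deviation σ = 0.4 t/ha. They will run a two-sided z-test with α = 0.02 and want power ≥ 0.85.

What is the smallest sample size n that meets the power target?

Standardized effect: d = |μ₁ − μ₀| / σ = |3.87 − 4.26| / 0.4 = 0.9750
For power 0.85 need Φ(δ − z_{0.01}) = 0.85, so δ = z_{0.01} + z_{0.15} = 2.326 + 1.036 = 3.363.
(The Φ(−δ − z_{α/2}) term is vanishingly small for δ > 0 and is dropped in the standard sample-size formula.)
δ = d·√n ⇒ n = (δ/d)² = (3.363 / 0.9750)² = 11.90.
Rounding up, n = 12.

n = 12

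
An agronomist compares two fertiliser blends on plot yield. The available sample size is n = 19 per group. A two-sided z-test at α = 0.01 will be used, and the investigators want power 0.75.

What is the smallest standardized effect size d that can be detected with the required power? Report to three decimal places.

Need Φ(δ − 2.576) = 0.75, so δ = 2.576 + 0.674 = 3.250.
(Lower-tail contribution to power is negligible for δ > 0.)
δ = d·√(n/2) ⇒ d = δ/√(n/2) = 3.250/√(19/2) = 1.0545.

d ≈ 1.055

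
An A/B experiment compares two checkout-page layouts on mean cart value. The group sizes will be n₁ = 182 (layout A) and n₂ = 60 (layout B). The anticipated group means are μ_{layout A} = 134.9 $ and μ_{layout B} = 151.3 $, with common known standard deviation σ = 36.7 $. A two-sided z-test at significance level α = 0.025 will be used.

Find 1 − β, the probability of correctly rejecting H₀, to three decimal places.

Power ≈ 0.776

Standardized effect: d = |μ_{layout A} − μ_{layout B}| / σ = |134.9 − 151.3| / 36.7 = 0.4469
Noncentrality parameter: δ = d / √(1/n₁ + 1/n₂) = 0.4469 / √(1/182 + 1/60) = 3.0018
Critical value for a two-sided test at α = 0.025: z_{α/2} = 2.241.
Power = Φ(δ − 2.241) + Φ(−δ − 2.241) = Φ(0.760) + Φ(-5.243) = 0.7765 + 0.0000 = 0.7765.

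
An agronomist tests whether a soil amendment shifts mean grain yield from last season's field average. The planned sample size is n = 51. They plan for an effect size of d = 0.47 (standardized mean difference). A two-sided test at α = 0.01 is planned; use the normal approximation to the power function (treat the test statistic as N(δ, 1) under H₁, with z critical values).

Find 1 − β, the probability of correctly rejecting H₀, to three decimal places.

Power ≈ 0.782

Noncentrality parameter: δ = d·√n = 0.47 × √51 = 3.3565
Critical value for a two-sided test at α = 0.01: z_{α/2} = 2.576.
Power = Φ(δ − 2.576) + Φ(−δ − 2.576) = Φ(0.781) + Φ(-5.932) = 0.7825 + 0.0000 = 0.7825.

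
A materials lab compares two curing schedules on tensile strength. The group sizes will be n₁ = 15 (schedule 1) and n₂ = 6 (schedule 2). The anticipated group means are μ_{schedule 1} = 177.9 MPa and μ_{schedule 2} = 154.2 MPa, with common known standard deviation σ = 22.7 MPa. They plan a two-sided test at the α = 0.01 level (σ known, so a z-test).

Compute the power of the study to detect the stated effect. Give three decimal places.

Power ≈ 0.339

Standardized effect: d = |μ_{schedule 1} − μ_{schedule 2}| / σ = |177.9 − 154.2| / 22.7 = 1.0441
Noncentrality parameter: δ = d / √(1/n₁ + 1/n₂) = 1.0441 / √(1/15 + 1/6) = 2.1614
Critical value for a two-sided test at α = 0.01: z_{α/2} = 2.576.
Power = Φ(δ − 2.576) + Φ(−δ − 2.576) = Φ(-0.414) + Φ(-4.737) = 0.3393 + 0.0000 = 0.3393.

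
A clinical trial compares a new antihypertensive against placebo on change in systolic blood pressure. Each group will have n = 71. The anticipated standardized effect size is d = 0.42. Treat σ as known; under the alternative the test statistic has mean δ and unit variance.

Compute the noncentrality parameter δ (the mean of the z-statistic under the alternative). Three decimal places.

The noncentrality parameter scales effect size by the design's sample-size factor: δ = d·√(n/2) = 0.42 × √(71/2) = 2.5024

δ ≈ 2.502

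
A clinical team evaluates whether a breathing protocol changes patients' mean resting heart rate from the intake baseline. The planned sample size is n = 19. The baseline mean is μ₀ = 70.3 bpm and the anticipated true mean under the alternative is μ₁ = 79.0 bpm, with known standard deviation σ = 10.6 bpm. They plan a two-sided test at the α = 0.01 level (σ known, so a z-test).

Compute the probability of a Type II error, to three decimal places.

Standardized effect: d = |μ₁ − μ₀| / σ = |79.0 − 70.3| / 10.6 = 0.8208
Noncentrality parameter: δ = d·√n = 0.8208 × √19 = 3.5776
Two-sided α = 0.01 → critical value z_{0.005} = 2.576.
Power = Φ(δ − 2.576) + Φ(−δ − 2.576) = Φ(1.002) + Φ(-6.153) = 0.8418 + 0.0000 = 0.8418.
Type II error: β = 1 − power = 1 − 0.8418 = 0.1582.

β ≈ 0.158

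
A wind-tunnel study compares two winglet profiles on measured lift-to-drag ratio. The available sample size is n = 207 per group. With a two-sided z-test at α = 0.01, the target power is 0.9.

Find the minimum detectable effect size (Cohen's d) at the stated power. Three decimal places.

d ≈ 0.379

Need Φ(δ − 2.576) = 0.9, so δ = 2.576 + 1.282 = 3.857.
(The second rejection-region term Φ(−δ − z_{α/2}) is negligible and dropped.)
δ = d·√(n/2) ⇒ d = δ/√(n/2) = 3.857/√(207/2) = 0.3792.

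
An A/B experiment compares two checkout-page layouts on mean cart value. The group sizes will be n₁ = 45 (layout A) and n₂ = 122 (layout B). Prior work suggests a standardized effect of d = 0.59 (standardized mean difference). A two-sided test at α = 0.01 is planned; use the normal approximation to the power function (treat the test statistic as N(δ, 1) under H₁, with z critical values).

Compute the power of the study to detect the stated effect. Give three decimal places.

Noncentrality parameter: δ = d / √(1/n₁ + 1/n₂) = 0.59 / √(1/45 + 1/122) = 3.3828
Critical value for a two-sided test at α = 0.01: z_{α/2} = 2.576.
Power = Φ(δ − 2.576) + Φ(−δ − 2.576) = Φ(0.807) + Φ(-5.959) = 0.7902 + 0.0000 = 0.7902.

Power ≈ 0.790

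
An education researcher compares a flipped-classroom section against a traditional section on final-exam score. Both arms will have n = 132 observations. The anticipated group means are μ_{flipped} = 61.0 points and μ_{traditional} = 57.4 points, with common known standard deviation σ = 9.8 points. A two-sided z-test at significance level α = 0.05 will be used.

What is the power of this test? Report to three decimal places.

Power ≈ 0.847

Standardized effect: d = |μ_{flipped} − μ_{traditional}| / σ = |61.0 − 57.4| / 9.8 = 0.3673
Noncentrality parameter: δ = d·√(n/2) = 0.3673 × √(132/2) = 2.9843
Critical value for a two-sided test at α = 0.05: z_{α/2} = 1.960.
Power = Φ(δ − 1.960) + Φ(−δ − 1.960) = Φ(1.024) + Φ(-4.944) = 0.8472 + 0.0000 = 0.8472.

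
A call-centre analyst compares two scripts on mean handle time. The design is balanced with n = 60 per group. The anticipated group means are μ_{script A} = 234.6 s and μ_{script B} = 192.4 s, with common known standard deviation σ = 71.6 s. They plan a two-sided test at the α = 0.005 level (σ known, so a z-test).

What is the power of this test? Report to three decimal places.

Standardized effect: d = |μ_{script A} − μ_{script B}| / σ = |234.6 − 192.4| / 71.6 = 0.5894
Noncentrality parameter: δ = d·√(n/2) = 0.5894 × √(60/2) = 3.2282
Two-sided α = 0.005 → critical value z_{0.0025} = 2.807.
Power = Φ(δ − 2.807) + Φ(−δ − 2.807) = Φ(0.421) + Φ(-6.035) = 0.6632 + 0.0000 = 0.6632.

Power ≈ 0.663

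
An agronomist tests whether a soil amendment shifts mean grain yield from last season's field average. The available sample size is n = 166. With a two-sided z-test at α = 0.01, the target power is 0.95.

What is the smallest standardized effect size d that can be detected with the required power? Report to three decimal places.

d ≈ 0.328

Need Φ(δ − 2.576) = 0.95, so δ = 2.576 + 1.645 = 4.221.
(Lower-tail contribution to power is negligible for δ > 0.)
δ = d·√n ⇒ d = δ/√n = 4.221/√166 = 0.3276.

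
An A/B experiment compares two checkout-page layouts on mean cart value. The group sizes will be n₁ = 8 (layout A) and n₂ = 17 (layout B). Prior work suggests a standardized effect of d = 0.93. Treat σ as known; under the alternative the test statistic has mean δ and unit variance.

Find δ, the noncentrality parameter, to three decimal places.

δ ≈ 2.169

The noncentrality parameter scales effect size by the design's sample-size factor: δ = d / √(1/n₁ + 1/n₂) = 0.93 / √(1/8 + 1/17) = 2.1691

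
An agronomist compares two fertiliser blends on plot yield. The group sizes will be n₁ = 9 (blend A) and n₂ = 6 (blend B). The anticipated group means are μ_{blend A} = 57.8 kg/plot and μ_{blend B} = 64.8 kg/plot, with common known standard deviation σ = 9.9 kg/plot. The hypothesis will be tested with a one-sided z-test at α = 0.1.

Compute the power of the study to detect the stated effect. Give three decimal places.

Standardized effect: d = |μ_{blend A} − μ_{blend B}| / σ = |57.8 − 64.8| / 9.9 = 0.7071
Noncentrality parameter: λ = d / √(1/n₁ + 1/n₂) = 0.7071 / √(1/9 + 1/6) = 1.3416
One-sided α = 0.1 → critical value z_{0.1} = 1.282.
Power = P(Z > 1.282 − λ) = Φ(0.060) = 0.5239.

Power ≈ 0.524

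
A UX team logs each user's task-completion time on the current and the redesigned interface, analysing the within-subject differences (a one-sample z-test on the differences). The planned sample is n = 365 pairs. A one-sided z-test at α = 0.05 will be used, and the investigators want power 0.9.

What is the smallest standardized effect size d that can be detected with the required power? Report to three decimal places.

d ≈ 0.153

Need Φ(δ − 1.645) = 0.9, so δ = 1.645 + 1.282 = 2.926.
δ = d·√n ⇒ d = δ/√n = 2.926/√365 = 0.1532.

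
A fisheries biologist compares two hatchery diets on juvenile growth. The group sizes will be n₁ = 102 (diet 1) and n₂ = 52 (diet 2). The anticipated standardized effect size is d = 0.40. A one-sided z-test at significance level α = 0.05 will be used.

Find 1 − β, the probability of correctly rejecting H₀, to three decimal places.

Noncentrality parameter: δ = d / √(1/n₁ + 1/n₂) = 0.40 / √(1/102 + 1/52) = 2.3475
One-sided α = 0.05 → critical value z_{0.05} = 1.645.
Power = Φ(δ − 1.645) = Φ(0.703) = 0.7589.

Power ≈ 0.759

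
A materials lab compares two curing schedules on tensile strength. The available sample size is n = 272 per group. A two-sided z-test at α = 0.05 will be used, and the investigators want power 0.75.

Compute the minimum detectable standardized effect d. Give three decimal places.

d ≈ 0.226

Required noncentrality: δ = z_{0.025} + z_{0.25} = 1.960 + 0.674 = 2.634.
(The second rejection-region term Φ(−δ − z_{α/2}) is negligible and dropped.)
δ = d·√(n/2) ⇒ d = δ/√(n/2) = 2.634/√(272/2) = 0.2259.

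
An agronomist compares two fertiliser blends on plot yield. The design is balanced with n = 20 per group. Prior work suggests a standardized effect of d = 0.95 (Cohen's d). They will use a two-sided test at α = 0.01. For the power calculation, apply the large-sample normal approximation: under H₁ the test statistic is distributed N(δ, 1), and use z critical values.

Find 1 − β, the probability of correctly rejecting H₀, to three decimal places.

Noncentrality parameter: δ = d·√(n/2) = 0.95 × √(20/2) = 3.0042
Two-sided α = 0.01 → critical value z_{0.005} = 2.576.
Power = Φ(δ − 2.576) + Φ(−δ − 2.576) = Φ(0.428) + Φ(-5.580) = 0.6658 + 0.0000 = 0.6658.

Power ≈ 0.666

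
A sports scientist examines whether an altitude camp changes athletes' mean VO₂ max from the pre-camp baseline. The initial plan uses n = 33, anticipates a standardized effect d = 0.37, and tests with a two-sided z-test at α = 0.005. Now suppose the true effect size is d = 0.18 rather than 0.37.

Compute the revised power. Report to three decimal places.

Power ≈ 0.038

With d = 0.18: δ = d·√n = 0.18 × √33 = 1.0340. Critical value z_{0.0025} = 2.807.
Revised power = Φ(δ − 2.807) + Φ(−δ − 2.807) = Φ(-1.773) + Φ(-3.841) = 0.0381 + 0.0001 = 0.0382.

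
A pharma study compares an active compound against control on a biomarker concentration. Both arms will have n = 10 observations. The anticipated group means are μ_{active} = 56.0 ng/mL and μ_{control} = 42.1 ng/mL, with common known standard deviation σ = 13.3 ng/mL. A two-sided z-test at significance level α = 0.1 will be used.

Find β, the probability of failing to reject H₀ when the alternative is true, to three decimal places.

β ≈ 0.244

Standardized effect: d = |μ_{active} − μ_{control}| / σ = |56.0 − 42.1| / 13.3 = 1.0451
Noncentrality parameter: δ = d·√(n/2) = 1.0451 × √(10/2) = 2.3369
Critical value for a two-sided test at α = 0.1: z_{α/2} = 1.645.
Power = Φ(δ − 1.645) + Φ(−δ − 1.645) = Φ(0.692) + Φ(-3.982) = 0.7556 + 0.0000 = 0.7556.
Type II error: β = 1 − power = 1 − 0.7556 = 0.2444.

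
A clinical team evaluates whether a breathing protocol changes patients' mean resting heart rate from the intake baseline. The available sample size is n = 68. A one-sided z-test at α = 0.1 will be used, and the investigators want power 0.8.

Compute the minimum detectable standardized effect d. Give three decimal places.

Required noncentrality: δ = z_{0.1} + z_{0.20} = 1.282 + 0.842 = 2.123.
δ = d·√n ⇒ d = δ/√n = 2.123/√68 = 0.2575.

d ≈ 0.257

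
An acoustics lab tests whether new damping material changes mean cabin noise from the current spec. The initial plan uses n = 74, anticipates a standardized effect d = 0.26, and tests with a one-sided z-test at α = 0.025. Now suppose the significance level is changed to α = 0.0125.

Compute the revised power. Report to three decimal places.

δ = d·√n = 0.26 × √74 = 2.2366 (unchanged). New critical value: z_{0.0125} = 2.241.
Revised power = Φ(δ − 2.241) = Φ(-0.005) = 0.4981.

Power ≈ 0.498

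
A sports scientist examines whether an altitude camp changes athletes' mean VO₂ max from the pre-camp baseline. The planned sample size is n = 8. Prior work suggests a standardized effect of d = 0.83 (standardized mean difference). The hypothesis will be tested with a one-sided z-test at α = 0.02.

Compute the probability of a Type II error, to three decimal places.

Noncentrality parameter: δ = d·√n = 0.83 × √8 = 2.3476
Critical value for a one-sided test at α = 0.02: z_α = 2.054.
Power = P(Z > 2.054 − δ) = Φ(0.294) = 0.6156.
Type II error: β = 1 − power = 1 − 0.6156 = 0.3844.

β ≈ 0.384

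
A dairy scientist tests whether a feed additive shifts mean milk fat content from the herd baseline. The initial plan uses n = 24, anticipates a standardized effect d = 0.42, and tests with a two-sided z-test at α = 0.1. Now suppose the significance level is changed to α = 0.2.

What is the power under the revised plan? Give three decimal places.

Power ≈ 0.782

δ = d·√n = 0.42 × √24 = 2.0576 (unchanged). New critical value: z_{0.1} = 1.282.
Revised power = Φ(δ − 1.282) + Φ(−δ − 1.282) = Φ(0.776) + Φ(-3.339) = 0.7811 + 0.0004 = 0.7816.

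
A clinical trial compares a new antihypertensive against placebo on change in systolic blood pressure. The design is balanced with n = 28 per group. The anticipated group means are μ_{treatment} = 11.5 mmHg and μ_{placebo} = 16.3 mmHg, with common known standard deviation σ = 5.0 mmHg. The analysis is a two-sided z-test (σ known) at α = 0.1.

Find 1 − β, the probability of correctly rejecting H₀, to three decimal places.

Power ≈ 0.974

Standardized effect: d = |μ_{treatment} − μ_{placebo}| / σ = |11.5 − 16.3| / 5.0 = 0.9600
Noncentrality parameter: δ = d·√(n/2) = 0.9600 × √(28/2) = 3.5920
Two-sided α = 0.1 → critical value z_{0.05} = 1.645.
Power = Φ(δ − 1.645) + Φ(−δ − 1.645) = Φ(1.947) + Φ(-5.237) = 0.9742 + 0.0000 = 0.9742.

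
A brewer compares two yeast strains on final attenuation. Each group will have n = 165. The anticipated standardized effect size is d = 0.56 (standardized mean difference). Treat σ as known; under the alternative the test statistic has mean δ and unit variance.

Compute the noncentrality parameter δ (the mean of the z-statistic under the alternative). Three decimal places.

δ ≈ 5.086

δ = d·√(n/2) = 0.56 × √(165/2) = 5.0865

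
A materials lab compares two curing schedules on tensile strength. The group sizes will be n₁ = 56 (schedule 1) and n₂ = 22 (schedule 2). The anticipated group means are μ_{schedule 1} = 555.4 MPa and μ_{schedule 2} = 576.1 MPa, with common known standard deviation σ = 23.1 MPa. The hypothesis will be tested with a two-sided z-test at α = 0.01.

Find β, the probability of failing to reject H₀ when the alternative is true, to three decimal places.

Standardized effect: d = |μ_{schedule 1} − μ_{schedule 2}| / σ = |555.4 − 576.1| / 23.1 = 0.8961
Noncentrality parameter: δ = d / √(1/n₁ + 1/n₂) = 0.8961 / √(1/56 + 1/22) = 3.5614
Critical value for a two-sided test at α = 0.01: z_{α/2} = 2.576.
Power = Φ(δ − 2.576) + Φ(−δ − 2.576) = Φ(0.986) + Φ(-6.137) = 0.8378 + 0.0000 = 0.8378.
Type II error: β = 1 − power = 1 − 0.8378 = 0.1622.

β ≈ 0.162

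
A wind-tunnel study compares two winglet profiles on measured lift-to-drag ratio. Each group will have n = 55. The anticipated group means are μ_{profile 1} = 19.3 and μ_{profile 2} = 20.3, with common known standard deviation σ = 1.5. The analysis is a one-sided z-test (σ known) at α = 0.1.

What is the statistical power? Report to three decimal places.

Power ≈ 0.987

Standardized effect: d = |μ_{profile 1} − μ_{profile 2}| / σ = |19.3 − 20.3| / 1.5 = 0.6667
Noncentrality parameter: δ = d·√(n/2) = 0.6667 × √(55/2) = 3.4960
Critical value for a one-sided test at α = 0.1: z_α = 1.282.
Power = Φ(δ − 1.282) = Φ(2.214) = 0.9866.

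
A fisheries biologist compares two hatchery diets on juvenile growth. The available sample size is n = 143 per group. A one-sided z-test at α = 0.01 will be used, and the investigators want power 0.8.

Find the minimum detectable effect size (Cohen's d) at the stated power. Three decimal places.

d ≈ 0.375

Required noncentrality: δ = z_{0.01} + z_{0.20} = 2.326 + 0.842 = 3.168.
δ = d·√(n/2) ⇒ d = δ/√(n/2) = 3.168/√(143/2) = 0.3747.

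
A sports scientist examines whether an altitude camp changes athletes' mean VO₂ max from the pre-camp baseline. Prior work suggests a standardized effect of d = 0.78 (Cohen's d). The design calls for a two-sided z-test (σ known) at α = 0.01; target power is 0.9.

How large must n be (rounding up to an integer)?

Set Φ(δ − 2.576) = 0.9; then δ − 2.576 = Φ⁻¹(0.9) = 1.282, giving δ = 3.857.
(The Φ(−δ − z_{α/2}) term is vanishingly small for δ > 0 and is dropped in the standard sample-size formula.)
δ = d·√n ⇒ n = (δ/d)² = (3.857 / 0.78)² = 24.46.
Round up to the next whole unit.

n = 25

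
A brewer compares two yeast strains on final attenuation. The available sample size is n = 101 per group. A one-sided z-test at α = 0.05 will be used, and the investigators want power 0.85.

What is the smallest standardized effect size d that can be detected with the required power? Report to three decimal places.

d ≈ 0.377

Required noncentrality: δ = z_{0.05} + z_{0.15} = 1.645 + 1.036 = 2.681.
δ = d·√(n/2) ⇒ d = δ/√(n/2) = 2.681/√(101/2) = 0.3773.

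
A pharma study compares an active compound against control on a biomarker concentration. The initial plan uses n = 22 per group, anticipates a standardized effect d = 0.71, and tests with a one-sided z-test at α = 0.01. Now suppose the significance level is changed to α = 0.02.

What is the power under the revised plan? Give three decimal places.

δ = d·√(n/2) = 0.71 × √(22/2) = 2.3548 (unchanged). New critical value: z_{0.02} = 2.054.
Revised power = Φ(δ − 2.054) = Φ(0.301) = 0.6183.

Power ≈ 0.618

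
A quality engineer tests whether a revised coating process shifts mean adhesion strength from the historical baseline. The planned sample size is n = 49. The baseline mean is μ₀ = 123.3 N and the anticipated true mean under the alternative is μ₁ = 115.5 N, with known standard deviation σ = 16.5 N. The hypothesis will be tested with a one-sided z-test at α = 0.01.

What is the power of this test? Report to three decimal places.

Power ≈ 0.837

Standardized effect: d = |μ₁ − μ₀| / σ = |115.5 − 123.3| / 16.5 = 0.4727
Noncentrality parameter: δ = d·√n = 0.4727 × √49 = 3.3091
Critical value for a one-sided test at α = 0.01: z_α = 2.326.
Power = P(Z > 2.326 − δ) = Φ(0.983) = 0.8371.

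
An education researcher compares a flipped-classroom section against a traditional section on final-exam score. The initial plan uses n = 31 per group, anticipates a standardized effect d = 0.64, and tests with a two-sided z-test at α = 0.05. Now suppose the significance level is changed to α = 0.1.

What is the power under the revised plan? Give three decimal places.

Power ≈ 0.809

δ = d·√(n/2) = 0.64 × √(31/2) = 2.5197 (unchanged). New critical value: z_{0.05} = 1.645.
Revised power = Φ(δ − 1.645) + Φ(−δ − 1.645) = Φ(0.875) + Φ(-4.165) = 0.8092 + 0.0000 = 0.8092.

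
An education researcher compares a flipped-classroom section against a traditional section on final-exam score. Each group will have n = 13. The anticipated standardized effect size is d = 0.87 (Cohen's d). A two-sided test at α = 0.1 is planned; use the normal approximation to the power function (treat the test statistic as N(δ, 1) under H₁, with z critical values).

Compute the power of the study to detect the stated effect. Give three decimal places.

Noncentrality parameter: δ = d·√(n/2) = 0.87 × √(13/2) = 2.2181
Two-sided α = 0.1 → critical value z_{0.05} = 1.645.
Power = Φ(δ − 1.645) + Φ(−δ − 1.645) = Φ(0.573) + Φ(-3.863) = 0.7168 + 0.0001 = 0.7168.

Power ≈ 0.717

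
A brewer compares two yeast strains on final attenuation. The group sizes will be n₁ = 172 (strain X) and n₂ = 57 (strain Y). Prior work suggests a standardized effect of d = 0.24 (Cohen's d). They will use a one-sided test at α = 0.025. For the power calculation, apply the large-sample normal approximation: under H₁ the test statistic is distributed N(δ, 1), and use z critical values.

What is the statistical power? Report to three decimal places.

Power ≈ 0.348

Noncentrality parameter: δ = d / √(1/n₁ + 1/n₂) = 0.24 / √(1/172 + 1/57) = 1.5703
One-sided α = 0.025 → critical value z_{0.025} = 1.960.
Power = P(Z > 1.960 − δ) = Φ(-0.390) = 0.3484.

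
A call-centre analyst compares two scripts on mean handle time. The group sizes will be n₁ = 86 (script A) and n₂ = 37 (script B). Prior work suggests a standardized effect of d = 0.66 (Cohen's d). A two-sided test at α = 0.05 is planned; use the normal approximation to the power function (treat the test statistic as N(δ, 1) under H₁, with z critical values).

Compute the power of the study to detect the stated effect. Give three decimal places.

Noncentrality parameter: δ = d / √(1/n₁ + 1/n₂) = 0.66 / √(1/86 + 1/37) = 3.3569
Two-sided α = 0.05 → critical value z_{0.025} = 1.960.
Power = Φ(δ − 1.960) + Φ(−δ − 1.960) = Φ(1.397) + Φ(-5.317) = 0.9188 + 0.0000 = 0.9188.

Power ≈ 0.919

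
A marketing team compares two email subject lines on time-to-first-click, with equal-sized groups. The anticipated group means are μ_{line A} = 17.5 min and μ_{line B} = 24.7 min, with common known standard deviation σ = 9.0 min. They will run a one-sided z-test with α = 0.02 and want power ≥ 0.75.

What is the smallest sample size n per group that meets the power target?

n = 24 per group

Standardized effect: d = |μ_{line A} − μ_{line B}| / σ = |17.5 − 24.7| / 9.0 = 0.8000
For power 0.75 need Φ(δ − z_{0.02}) = 0.75, so δ = z_{0.02} + z_{0.25} = 2.054 + 0.674 = 2.728.
δ = d·√(n/2) ⇒ n = 2(δ/d)² = 2 × (2.728 / 0.8000)² = 23.26.
Rounding up, n = 24 per group.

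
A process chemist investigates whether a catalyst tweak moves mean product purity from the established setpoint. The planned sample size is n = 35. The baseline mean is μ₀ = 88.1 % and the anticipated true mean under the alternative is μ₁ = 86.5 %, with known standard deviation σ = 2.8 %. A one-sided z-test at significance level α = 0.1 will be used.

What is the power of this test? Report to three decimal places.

Standardized effect: d = |μ₁ − μ₀| / σ = |86.5 − 88.1| / 2.8 = 0.5714
Noncentrality parameter: δ = d·√n = 0.5714 × √35 = 3.3806
One-sided α = 0.1 → critical value z_{0.1} = 1.282.
Power = Φ(δ − 1.282) = Φ(2.099) = 0.9821.

Power ≈ 0.982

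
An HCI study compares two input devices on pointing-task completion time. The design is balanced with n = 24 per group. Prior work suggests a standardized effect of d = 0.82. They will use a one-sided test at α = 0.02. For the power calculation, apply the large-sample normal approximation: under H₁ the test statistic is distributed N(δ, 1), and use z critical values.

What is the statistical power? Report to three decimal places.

Noncentrality parameter: δ = d·√(n/2) = 0.82 × √(24/2) = 2.8406
One-sided α = 0.02 → critical value z_{0.02} = 2.054.
Power = P(Z > 2.054 − δ) = Φ(0.787) = 0.7843.

Power ≈ 0.784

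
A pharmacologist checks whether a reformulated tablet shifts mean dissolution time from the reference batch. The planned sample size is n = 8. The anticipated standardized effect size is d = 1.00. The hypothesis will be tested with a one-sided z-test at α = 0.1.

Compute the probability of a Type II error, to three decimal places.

Noncentrality parameter: δ = d·√n = 1.00 × √8 = 2.8284
Critical value for a one-sided test at α = 0.1: z_α = 1.282.
Power = P(Z > 1.282 − δ) = Φ(1.547) = 0.9391.
Type II error: β = 1 − power = 1 − 0.9391 = 0.0609.

β ≈ 0.061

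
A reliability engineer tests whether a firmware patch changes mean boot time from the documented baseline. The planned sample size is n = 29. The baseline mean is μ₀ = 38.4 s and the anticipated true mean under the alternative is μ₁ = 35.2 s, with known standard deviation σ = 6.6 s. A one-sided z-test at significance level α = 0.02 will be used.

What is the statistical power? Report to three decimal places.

Power ≈ 0.711

Standardized effect: d = |μ₁ − μ₀| / σ = |35.2 − 38.4| / 6.6 = 0.4848
Noncentrality parameter: δ = d·√n = 0.4848 × √29 = 2.6110
Critical value for a one-sided test at α = 0.02: z_α = 2.054.
Power = P(Z > 2.054 − δ) = Φ(0.557) = 0.7113.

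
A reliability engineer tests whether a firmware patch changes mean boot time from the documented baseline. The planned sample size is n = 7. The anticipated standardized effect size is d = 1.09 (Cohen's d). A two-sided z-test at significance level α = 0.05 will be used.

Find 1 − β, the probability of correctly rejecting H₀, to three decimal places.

Noncentrality parameter: δ = d·√n = 1.09 × √7 = 2.8839
Two-sided α = 0.05 → critical value z_{0.025} = 1.960.
Power = Φ(δ − 1.960) + Φ(−δ − 1.960) = Φ(0.924) + Φ(-4.844) = 0.8222 + 0.0000 = 0.8222.

Power ≈ 0.822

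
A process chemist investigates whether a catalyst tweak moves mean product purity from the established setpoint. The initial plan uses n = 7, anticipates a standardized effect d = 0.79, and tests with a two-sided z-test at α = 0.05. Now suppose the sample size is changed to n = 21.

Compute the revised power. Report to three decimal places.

With n = 21: δ = d·√n = 0.79 × √21 = 3.6202. Critical value z_{0.025} = 1.960.
Revised power = Φ(δ − 1.960) + Φ(−δ − 1.960) = Φ(1.660) + Φ(-5.580) = 0.9516 + 0.0000 = 0.9516.

Power ≈ 0.952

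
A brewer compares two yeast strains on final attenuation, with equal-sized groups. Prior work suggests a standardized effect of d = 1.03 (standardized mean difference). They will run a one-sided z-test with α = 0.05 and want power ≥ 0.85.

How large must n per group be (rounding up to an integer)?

Set Φ(δ − 1.645) = 0.85; then δ − 1.645 = Φ⁻¹(0.85) = 1.036, giving δ = 2.681.
δ = d·√(n/2) ⇒ n = 2(δ/d)² = 2 × (2.681 / 1.03)² = 13.55.
Round up to the next whole unit.

n = 14 per group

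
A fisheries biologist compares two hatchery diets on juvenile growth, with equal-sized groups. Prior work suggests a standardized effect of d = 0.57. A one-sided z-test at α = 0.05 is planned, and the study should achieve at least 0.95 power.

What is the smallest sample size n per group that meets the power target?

For power 0.95 need Φ(δ − z_{0.05}) = 0.95, so δ = z_{0.05} + z_{0.05} = 1.645 + 1.645 = 3.290.
δ = d·√(n/2) ⇒ n = 2(δ/d)² = 2 × (3.290 / 0.57)² = 66.62.
Rounding up, n = 67 per group.

n = 67 per group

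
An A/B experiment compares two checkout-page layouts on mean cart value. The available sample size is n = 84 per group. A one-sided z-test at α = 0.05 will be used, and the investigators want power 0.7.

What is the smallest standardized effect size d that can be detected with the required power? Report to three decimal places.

d ≈ 0.335

Required noncentrality: δ = z_{0.05} + z_{0.30} = 1.645 + 0.524 = 2.169.
δ = d·√(n/2) ⇒ d = δ/√(n/2) = 2.169/√(84/2) = 0.3347.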